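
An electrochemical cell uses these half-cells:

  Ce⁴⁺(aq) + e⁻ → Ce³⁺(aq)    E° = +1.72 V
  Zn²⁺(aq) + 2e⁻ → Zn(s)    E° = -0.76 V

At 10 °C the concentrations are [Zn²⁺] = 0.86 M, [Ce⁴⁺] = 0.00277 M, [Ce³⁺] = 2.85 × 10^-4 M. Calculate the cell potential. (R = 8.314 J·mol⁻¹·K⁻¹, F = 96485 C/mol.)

The Ce⁴⁺/Ce³⁺ couple has the higher reduction potential and acts as the cathode, so E°_cell = +1.72 − (-0.76) = 2.48 V.
Balancing electrons gives n = 2; the reaction quotient is Q = [Zn²⁺]·[Ce³⁺]^2/[Ce⁴⁺]^2 = 0.00910.
E = E° − (RT/nF) ln Q = 2.48 − (8.314×283)/(2×96485) × (-4.699) = 2.480 + 0.057 = 2.537 V.

2.54 V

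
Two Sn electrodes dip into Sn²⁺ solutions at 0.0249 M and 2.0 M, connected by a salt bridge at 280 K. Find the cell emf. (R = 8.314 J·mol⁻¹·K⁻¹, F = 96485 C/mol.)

Both half-cells are Sn²⁺/Sn, so E°_cell = 0. The concentrated side is the cathode; the cell reaction moves Sn²⁺ from high to low concentration with n = 2.
Q = [Sn²⁺]_dilute/[Sn²⁺]_conc = 0.0249/2.0 = 0.0124.
E = 0 − (RT/nF) ln Q = −((8.314×280)/(2×96485))(-4.386) = 0.0529 V.

0.053 V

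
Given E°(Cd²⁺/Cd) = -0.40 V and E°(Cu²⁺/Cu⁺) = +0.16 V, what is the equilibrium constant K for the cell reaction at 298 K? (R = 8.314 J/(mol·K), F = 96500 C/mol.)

E°_cell = +0.16 − (-0.40) = 0.56 V, with n = 2 electrons transferred.
At equilibrium E = 0, so the Nernst equation gives ln K = nFE°/RT = (2)(96500)(0.56)/((8.314)(298)) = 43.62.
K = e^43.62 = 8.8 × 10^18.

8.8 × 10^18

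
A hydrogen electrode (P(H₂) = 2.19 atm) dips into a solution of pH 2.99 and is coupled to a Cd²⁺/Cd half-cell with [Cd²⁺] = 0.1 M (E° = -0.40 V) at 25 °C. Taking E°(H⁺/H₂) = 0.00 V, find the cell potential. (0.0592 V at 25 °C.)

The hydrogen couple is the cathode, so E°_cell = 0.40 V; n = 2.
[H⁺] = 10^(−2.99) = 0.0010 M, and Q = [Cd²⁺]·P(H₂) / [H⁺]^2 = 2.09 × 10^5.
E = E° − (0.0592/2) log Q = 0.40 − (0.0592/2)(5.320) = 0.243 V.

0.24 V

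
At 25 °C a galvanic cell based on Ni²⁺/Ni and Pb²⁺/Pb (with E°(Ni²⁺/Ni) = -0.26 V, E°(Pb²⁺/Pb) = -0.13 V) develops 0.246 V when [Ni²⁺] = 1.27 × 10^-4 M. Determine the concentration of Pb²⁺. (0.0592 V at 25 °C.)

1.1 M

From the Nernst equation, log Q = n(E° − E)/0.0592 = 2(0.13 − 0.246)/0.0592 = -3.919, so Q = 1.21 × 10^-4.
With Q = [Ni²⁺]/[Pb²⁺] and the known concentrations, [Pb²⁺] in the denominator gives [Pb²⁺] = 1.1 M.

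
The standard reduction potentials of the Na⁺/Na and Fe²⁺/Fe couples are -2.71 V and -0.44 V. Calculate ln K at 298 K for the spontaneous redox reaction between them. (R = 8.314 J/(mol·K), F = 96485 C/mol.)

E°_cell = -0.44 − (-2.71) = 2.27 V, with n = 2 electrons transferred.
At equilibrium E = 0, so the Nernst equation gives ln K = nFE°/RT = (2)(96485)(2.27)/((8.314)(298)) = 176.80.

ln K = 176.8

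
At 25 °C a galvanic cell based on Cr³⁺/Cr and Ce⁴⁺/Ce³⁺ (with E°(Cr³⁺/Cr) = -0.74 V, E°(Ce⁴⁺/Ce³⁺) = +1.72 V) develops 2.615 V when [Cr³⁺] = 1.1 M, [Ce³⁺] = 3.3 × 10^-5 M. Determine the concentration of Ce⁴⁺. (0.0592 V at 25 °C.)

From the Nernst equation, log Q = n(E° − E)/0.0592 = 3(2.46 − 2.615)/0.0592 = -7.855, so Q = 1.4 × 10^-8.
With Q = [Cr³⁺]·[Ce³⁺]^3/[Ce⁴⁺]^3 and the known concentrations, [Ce⁴⁺]^3 in the denominator gives [Ce⁴⁺] = 0.014 M.

0.014 M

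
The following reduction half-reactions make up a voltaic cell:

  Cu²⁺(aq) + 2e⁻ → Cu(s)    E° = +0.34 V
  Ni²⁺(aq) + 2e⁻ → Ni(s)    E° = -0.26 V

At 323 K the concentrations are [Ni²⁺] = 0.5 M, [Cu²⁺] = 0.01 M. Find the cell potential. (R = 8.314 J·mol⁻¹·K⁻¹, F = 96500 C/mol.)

The Cu²⁺/Cu couple has the higher reduction potential and acts as the cathode, so E°_cell = +0.34 − (-0.26) = 0.60 V.
Balancing electrons gives n = 2; the reaction quotient is Q = [Ni²⁺]/[Cu²⁺] = 50.0.
E = E° − (RT/nF) ln Q = 0.60 − (8.314×323)/(2×96500) × (3.912) = 0.600 − 0.054 = 0.546 V.

0.546 V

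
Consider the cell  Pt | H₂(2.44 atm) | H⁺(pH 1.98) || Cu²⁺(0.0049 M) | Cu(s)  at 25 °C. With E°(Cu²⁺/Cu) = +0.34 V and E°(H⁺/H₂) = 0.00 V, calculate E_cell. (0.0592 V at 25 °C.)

0.40 V

The Cu²⁺/Cu couple is the cathode, so E°_cell = 0.34 V; n = 2.
[H⁺] = 10^(−1.98) = 0.010 M, and Q = [H⁺]^2 / ([Cu²⁺]·P(H₂)) = 0.00917.
E = E° − (0.0592/2) log Q = 0.34 − (0.0592/2)(-2.038) = 0.400 V.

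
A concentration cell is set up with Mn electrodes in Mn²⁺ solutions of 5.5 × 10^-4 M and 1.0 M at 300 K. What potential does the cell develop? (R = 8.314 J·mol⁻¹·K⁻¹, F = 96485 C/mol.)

Both half-cells are Mn²⁺/Mn, so E°_cell = 0. The concentrated side is the cathode; the cell reaction moves Mn²⁺ from high to low concentration with n = 2.
Q = [Mn²⁺]_dilute/[Mn²⁺]_conc = 5.5 × 10^-4/1.0 = 5.5 × 10^-4.
E = 0 − (RT/nF) ln Q = −((8.314×300)/(2×96485))(-7.506) = 0.0970 V.

0.097 V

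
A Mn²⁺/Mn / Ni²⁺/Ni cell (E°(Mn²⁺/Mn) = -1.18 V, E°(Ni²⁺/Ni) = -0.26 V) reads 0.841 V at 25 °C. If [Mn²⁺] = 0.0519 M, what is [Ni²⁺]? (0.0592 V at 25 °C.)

From the Nernst equation, log Q = n(E° − E)/0.0592 = 2(0.92 − 0.841)/0.0592 = 2.669, so Q = 467.
With Q = [Mn²⁺]/[Ni²⁺] and the known concentrations, [Ni²⁺] in the denominator gives [Ni²⁺] = 1.1 × 10^-4 M.

1.1 × 10^-4 M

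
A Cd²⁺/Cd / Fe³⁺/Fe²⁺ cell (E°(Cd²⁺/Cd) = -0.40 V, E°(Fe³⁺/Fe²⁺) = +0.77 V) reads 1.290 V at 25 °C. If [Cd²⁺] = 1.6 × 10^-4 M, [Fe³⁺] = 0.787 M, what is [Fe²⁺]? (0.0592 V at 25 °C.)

From the Nernst equation, log Q = n(E° − E)/0.0592 = 2(1.17 − 1.290)/0.0592 = -4.054, so Q = 8.83 × 10^-5.
With Q = [Cd²⁺]·[Fe²⁺]^2/[Fe³⁺]^2 and the known concentrations, [Fe²⁺]^2 in the numerator gives [Fe²⁺] = 0.58 M.

0.58 M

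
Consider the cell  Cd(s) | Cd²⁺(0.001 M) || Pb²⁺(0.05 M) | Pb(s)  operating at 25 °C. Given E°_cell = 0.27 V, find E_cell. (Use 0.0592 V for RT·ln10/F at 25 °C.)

0.320 V

Balancing electrons gives n = 2; the reaction quotient is Q = [Cd²⁺]/[Pb²⁺] = 0.0200.
At 25 °C, E = E° − (0.0592/n) log Q = 0.27 − (0.0592/2)(-1.699) = 0.270 + 0.050 = 0.320 V.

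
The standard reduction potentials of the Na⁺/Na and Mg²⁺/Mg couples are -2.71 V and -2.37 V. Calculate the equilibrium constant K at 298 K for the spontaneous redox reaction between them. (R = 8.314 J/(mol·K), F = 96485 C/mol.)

3.2 × 10^11

E°_cell = -2.37 − (-2.71) = 0.34 V, with n = 2 electrons transferred.
At equilibrium E = 0, so the Nernst equation gives ln K = nFE°/RT = (2)(96485)(0.34)/((8.314)(298)) = 26.48.
K = e^26.48 = 3.2 × 10^11.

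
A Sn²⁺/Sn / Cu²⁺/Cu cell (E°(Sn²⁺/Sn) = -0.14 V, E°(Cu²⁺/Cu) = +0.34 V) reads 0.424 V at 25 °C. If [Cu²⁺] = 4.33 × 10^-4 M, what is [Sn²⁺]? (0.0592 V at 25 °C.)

From the Nernst equation, log Q = n(E° − E)/0.0592 = 2(0.48 − 0.424)/0.0592 = 1.892, so Q = 78.0.
With Q = [Sn²⁺]/[Cu²⁺] and the known concentrations, [Sn²⁺] in the numerator gives [Sn²⁺] = 0.034 M.

0.034 M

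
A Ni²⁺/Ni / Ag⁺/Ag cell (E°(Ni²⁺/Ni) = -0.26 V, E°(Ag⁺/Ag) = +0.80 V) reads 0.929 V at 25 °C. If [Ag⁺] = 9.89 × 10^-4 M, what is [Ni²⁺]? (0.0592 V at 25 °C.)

0.026 M

From the Nernst equation, log Q = n(E° − E)/0.0592 = 2(1.06 − 0.929)/0.0592 = 4.426, so Q = 2.66 × 10^4.
With Q = [Ni²⁺]/[Ag⁺]^2 and the known concentrations, [Ni²⁺] in the numerator gives [Ni²⁺] = 0.026 M.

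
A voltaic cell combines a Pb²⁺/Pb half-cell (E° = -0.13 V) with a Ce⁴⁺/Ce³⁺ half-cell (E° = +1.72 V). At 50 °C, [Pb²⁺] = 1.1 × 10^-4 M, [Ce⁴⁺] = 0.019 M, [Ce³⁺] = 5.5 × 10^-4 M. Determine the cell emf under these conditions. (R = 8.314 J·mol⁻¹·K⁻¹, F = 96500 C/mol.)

The Ce⁴⁺/Ce³⁺ couple has the higher reduction potential and acts as the cathode, so E°_cell = +1.72 − (-0.13) = 1.85 V.
Balancing electrons gives n = 2; the reaction quotient is Q = [Pb²⁺]·[Ce³⁺]^2/[Ce⁴⁺]^2 = 9.22 × 10^-8.
E = E° − (RT/nF) ln Q = 1.85 − (8.314×323)/(2×96500) × (-16.200) = 1.850 + 0.225 = 2.075 V.

2.08 V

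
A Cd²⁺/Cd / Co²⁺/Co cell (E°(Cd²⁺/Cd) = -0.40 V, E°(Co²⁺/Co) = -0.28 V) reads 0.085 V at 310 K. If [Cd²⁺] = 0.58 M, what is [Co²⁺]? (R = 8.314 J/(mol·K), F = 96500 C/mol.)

From the Nernst equation, ln Q = nF(E° − E)/RT = 2×96500×(0.12 − 0.085)/(8.314×310) = 2.621, so Q = 13.7.
With Q = [Cd²⁺]/[Co²⁺] and the known concentrations, [Co²⁺] in the denominator gives [Co²⁺] = 0.042 M.

0.042 M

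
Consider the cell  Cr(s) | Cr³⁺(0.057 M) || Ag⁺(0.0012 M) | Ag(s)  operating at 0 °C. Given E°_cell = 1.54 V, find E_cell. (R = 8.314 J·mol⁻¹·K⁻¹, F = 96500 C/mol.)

Balancing electrons gives n = 3; the reaction quotient is Q = [Cr³⁺]/[Ag⁺]^3 = 3.3 × 10^7.
E = E° − (RT/nF) ln Q = 1.54 − (8.314×273)/(3×96500) × (17.312) = 1.540 − 0.136 = 1.404 V.

1.40 V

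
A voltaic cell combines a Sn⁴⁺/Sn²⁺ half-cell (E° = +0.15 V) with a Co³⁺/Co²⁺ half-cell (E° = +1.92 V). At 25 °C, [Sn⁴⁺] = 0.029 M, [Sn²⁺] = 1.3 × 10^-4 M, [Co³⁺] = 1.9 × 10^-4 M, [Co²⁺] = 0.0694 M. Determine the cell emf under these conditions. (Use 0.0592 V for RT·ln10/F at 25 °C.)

The Co³⁺/Co²⁺ couple has the higher reduction potential and acts as the cathode, so E°_cell = +1.92 − (+0.15) = 1.77 V.
Balancing electrons gives n = 2; the reaction quotient is Q = [Sn⁴⁺]·[Co²⁺]^2/([Sn²⁺]·[Co³⁺]^2) = 2.98 × 10^7.
At 25 °C, E = E° − (0.0592/n) log Q = 1.77 − (0.0592/2)(7.474) = 1.770 − 0.221 = 1.549 V.

1.55 V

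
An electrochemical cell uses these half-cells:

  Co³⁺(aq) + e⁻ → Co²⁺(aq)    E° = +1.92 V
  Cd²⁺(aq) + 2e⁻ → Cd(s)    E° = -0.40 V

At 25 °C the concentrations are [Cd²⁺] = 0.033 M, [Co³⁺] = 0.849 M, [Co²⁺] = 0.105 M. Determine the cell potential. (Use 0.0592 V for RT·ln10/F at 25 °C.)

2.42 V

The Co³⁺/Co²⁺ couple has the higher reduction potential and acts as the cathode, so E°_cell = +1.92 − (-0.40) = 2.32 V.
Balancing electrons gives n = 2; the reaction quotient is Q = [Cd²⁺]·[Co²⁺]^2/[Co³⁺]^2 = 5.05 × 10^-4.
At 25 °C, E = E° − (0.0592/n) log Q = 2.32 − (0.0592/2)(-3.297) = 2.320 + 0.098 = 2.418 V.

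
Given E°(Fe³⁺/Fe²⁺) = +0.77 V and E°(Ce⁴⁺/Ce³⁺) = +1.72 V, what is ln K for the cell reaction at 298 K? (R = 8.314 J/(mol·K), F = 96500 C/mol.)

E°_cell = +1.72 − (+0.77) = 0.95 V, with n = 1 electron transferred.
At equilibrium E = 0, so the Nernst equation gives ln K = nFE°/RT = (1)(96500)(0.95)/((8.314)(298)) = 37.00.

ln K = 37.0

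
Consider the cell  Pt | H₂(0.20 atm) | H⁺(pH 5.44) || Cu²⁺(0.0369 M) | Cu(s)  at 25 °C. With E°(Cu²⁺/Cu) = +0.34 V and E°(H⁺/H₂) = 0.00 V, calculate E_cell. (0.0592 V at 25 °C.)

0.60 V

The Cu²⁺/Cu couple is the cathode, so E°_cell = 0.34 V; n = 2.
[H⁺] = 10^(−5.44) = 3.6 × 10^-6 M, and Q = [H⁺]^2 / ([Cu²⁺]·P(H₂)) = 1.79 × 10^-9.
E = E° − (0.0592/2) log Q = 0.34 − (0.0592/2)(-8.748) = 0.599 V.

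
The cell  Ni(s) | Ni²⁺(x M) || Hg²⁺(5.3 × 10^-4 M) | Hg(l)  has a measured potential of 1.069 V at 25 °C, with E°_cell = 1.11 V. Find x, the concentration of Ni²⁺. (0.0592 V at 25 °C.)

From the Nernst equation, log Q = n(E° − E)/0.0592 = 2(1.11 − 1.069)/0.0592 = 1.385, so Q = 24.3.
With Q = [Ni²⁺]/[Hg²⁺] and the known concentrations, [Ni²⁺] in the numerator gives [Ni²⁺] = 0.013 M.

0.013 M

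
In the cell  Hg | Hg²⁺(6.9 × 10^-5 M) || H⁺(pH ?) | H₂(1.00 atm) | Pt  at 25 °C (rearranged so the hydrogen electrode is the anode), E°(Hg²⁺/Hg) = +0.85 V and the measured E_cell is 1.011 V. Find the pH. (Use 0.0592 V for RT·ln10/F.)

E°_cell = 0.85 V and n = 2.
log Q = n(E° − E)/0.0592 = 2×(0.85 − 1.011)/0.0592 = -5.439.
With Q = [H⁺]^2 / ([Hg²⁺]·P(H₂)), solving for [H⁺] gives log[H⁺] = -4.800, so pH = 4.80.

pH = 4.80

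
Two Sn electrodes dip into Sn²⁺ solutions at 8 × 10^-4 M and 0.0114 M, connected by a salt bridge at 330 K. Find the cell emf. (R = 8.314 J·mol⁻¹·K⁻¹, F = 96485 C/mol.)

0.038 V

Both half-cells are Sn²⁺/Sn, so E°_cell = 0. The concentrated side is the cathode; the cell reaction moves Sn²⁺ from high to low concentration with n = 2.
Q = [Sn²⁺]_dilute/[Sn²⁺]_conc = 8 × 10^-4/0.0114 = 0.0702.
E = 0 − (RT/nF) ln Q = −((8.314×330)/(2×96485))(-2.657) = 0.0378 V.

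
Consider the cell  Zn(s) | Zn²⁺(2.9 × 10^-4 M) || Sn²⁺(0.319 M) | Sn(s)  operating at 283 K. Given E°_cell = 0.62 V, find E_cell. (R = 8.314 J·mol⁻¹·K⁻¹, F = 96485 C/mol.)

Balancing electrons gives n = 2; the reaction quotient is Q = [Zn²⁺]/[Sn²⁺] = 9.09 × 10^-4.
E = E° − (RT/nF) ln Q = 0.62 − (8.314×283)/(2×96485) × (-7.003) = 0.620 + 0.085 = 0.705 V.

0.705 V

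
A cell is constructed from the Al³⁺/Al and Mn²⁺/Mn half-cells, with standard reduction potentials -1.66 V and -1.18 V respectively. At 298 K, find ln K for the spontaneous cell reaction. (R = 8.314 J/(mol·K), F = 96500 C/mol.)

ln K = 112.2

E°_cell = -1.18 − (-1.66) = 0.48 V, with n = 6 electrons transferred.
At equilibrium E = 0, so the Nernst equation gives ln K = nFE°/RT = (6)(96500)(0.48)/((8.314)(298)) = 112.17.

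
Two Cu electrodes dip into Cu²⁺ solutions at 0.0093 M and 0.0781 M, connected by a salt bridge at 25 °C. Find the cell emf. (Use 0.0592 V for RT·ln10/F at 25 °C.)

0.027 V

Both half-cells are Cu²⁺/Cu, so E°_cell = 0. The concentrated side is the cathode; the cell reaction moves Cu²⁺ from high to low concentration with n = 2.
Q = [Cu²⁺]_dilute/[Cu²⁺]_conc = 0.0093/0.0781 = 0.119.
E = 0 − (0.0592/2) log Q = −(0.0592/2)(-0.924) = 0.0274 V.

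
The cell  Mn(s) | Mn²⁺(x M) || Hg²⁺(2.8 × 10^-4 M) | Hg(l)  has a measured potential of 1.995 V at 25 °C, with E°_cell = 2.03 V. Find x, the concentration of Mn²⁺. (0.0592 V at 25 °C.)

From the Nernst equation, log Q = n(E° − E)/0.0592 = 2(2.03 − 1.995)/0.0592 = 1.182, so Q = 15.2.
With Q = [Mn²⁺]/[Hg²⁺] and the known concentrations, [Mn²⁺] in the numerator gives [Mn²⁺] = 0.0043 M.

0.0043 M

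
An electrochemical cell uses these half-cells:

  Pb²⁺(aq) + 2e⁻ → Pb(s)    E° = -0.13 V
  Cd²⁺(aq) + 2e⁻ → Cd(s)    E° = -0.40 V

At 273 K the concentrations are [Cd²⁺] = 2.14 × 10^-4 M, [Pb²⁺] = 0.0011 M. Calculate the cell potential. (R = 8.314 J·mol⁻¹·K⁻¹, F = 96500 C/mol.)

0.289 V

The Pb²⁺/Pb couple has the higher reduction potential and acts as the cathode, so E°_cell = -0.13 − (-0.40) = 0.27 V.
Balancing electrons gives n = 2; the reaction quotient is Q = [Cd²⁺]/[Pb²⁺] = 0.195.
E = E° − (RT/nF) ln Q = 0.27 − (8.314×273)/(2×96500) × (-1.637) = 0.270 + 0.019 = 0.289 V.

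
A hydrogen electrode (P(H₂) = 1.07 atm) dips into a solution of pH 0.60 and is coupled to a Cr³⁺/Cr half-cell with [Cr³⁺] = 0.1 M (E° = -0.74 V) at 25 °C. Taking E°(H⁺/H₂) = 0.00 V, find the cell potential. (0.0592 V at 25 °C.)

The hydrogen couple is the cathode, so E°_cell = 0.74 V; n = 6.
[H⁺] = 10^(−0.60) = 0.25 M, and Q = [Cr³⁺]^2·P(H₂)^3 / [H⁺]^6 = 48.8.
E = E° − (0.0592/6) log Q = 0.74 − (0.0592/6)(1.688) = 0.723 V.

0.72 V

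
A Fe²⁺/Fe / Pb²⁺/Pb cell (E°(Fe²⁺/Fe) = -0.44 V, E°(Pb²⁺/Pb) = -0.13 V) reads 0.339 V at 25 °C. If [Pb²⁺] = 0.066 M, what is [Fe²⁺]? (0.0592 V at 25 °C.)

From the Nernst equation, log Q = n(E° − E)/0.0592 = 2(0.31 − 0.339)/0.0592 = -0.980, so Q = 0.105.
With Q = [Fe²⁺]/[Pb²⁺] and the known concentrations, [Fe²⁺] in the numerator gives [Fe²⁺] = 0.0069 M.

0.0069 M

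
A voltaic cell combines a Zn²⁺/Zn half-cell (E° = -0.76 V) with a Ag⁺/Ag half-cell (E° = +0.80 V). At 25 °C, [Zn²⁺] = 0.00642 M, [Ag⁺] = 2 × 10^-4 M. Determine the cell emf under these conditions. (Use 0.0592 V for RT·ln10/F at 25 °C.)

1.41 V

The Ag⁺/Ag couple has the higher reduction potential and acts as the cathode, so E°_cell = +0.80 − (-0.76) = 1.56 V.
Balancing electrons gives n = 2; the reaction quotient is Q = [Zn²⁺]/[Ag⁺]^2 = 1.6 × 10^5.
At 25 °C, E = E° − (0.0592/n) log Q = 1.56 − (0.0592/2)(5.205) = 1.560 − 0.154 = 1.406 V.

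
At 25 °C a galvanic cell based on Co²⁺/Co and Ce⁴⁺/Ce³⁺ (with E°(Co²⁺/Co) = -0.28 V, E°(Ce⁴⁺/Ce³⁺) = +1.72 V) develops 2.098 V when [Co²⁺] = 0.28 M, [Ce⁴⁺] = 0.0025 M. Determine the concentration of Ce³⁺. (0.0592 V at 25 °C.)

From the Nernst equation, log Q = n(E° − E)/0.0592 = 2(2.00 − 2.098)/0.0592 = -3.311, so Q = 4.89 × 10^-4.
With Q = [Co²⁺]·[Ce³⁺]^2/[Ce⁴⁺]^2 and the known concentrations, [Ce³⁺]^2 in the numerator gives [Ce³⁺] = 1 × 10^-4 M.

1 × 10^-4 M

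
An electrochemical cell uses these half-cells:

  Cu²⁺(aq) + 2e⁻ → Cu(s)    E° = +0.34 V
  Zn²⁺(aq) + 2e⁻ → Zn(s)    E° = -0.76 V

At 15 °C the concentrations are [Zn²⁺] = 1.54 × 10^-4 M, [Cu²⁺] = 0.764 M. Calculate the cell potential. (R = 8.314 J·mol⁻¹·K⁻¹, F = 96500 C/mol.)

1.21 V

The Cu²⁺/Cu couple has the higher reduction potential and acts as the cathode, so E°_cell = +0.34 − (-0.76) = 1.10 V.
Balancing electrons gives n = 2; the reaction quotient is Q = [Zn²⁺]/[Cu²⁺] = 2.02 × 10^-4.
E = E° − (RT/nF) ln Q = 1.10 − (8.314×288)/(2×96500) × (-8.509) = 1.100 + 0.106 = 1.206 V.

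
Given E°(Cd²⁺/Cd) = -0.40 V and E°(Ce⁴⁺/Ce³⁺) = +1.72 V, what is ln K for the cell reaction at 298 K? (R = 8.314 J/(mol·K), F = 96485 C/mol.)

E°_cell = +1.72 − (-0.40) = 2.12 V, with n = 2 electrons transferred.
At equilibrium E = 0, so the Nernst equation gives ln K = nFE°/RT = (2)(96485)(2.12)/((8.314)(298)) = 165.12.

ln K = 165.1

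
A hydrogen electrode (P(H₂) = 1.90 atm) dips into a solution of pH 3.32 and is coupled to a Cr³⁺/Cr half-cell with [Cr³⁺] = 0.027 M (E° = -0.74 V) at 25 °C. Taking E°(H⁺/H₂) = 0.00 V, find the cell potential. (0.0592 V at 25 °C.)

0.57 V

The hydrogen couple is the cathode, so E°_cell = 0.74 V; n = 6.
[H⁺] = 10^(−3.32) = 4.8 × 10^-4 M, and Q = [Cr³⁺]^2·P(H₂)^3 / [H⁺]^6 = 4.16 × 10^17.
E = E° − (0.0592/6) log Q = 0.74 − (0.0592/6)(17.619) = 0.566 V.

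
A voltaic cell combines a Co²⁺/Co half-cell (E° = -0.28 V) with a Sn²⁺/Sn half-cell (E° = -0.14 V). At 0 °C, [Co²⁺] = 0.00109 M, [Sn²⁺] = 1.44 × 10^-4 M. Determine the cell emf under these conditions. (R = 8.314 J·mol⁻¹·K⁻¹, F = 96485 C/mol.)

0.116 V

The Sn²⁺/Sn couple has the higher reduction potential and acts as the cathode, so E°_cell = -0.14 − (-0.28) = 0.14 V.
Balancing electrons gives n = 2; the reaction quotient is Q = [Co²⁺]/[Sn²⁺] = 7.57.
E = E° − (RT/nF) ln Q = 0.14 − (8.314×273)/(2×96485) × (2.024) = 0.140 − 0.024 = 0.116 V.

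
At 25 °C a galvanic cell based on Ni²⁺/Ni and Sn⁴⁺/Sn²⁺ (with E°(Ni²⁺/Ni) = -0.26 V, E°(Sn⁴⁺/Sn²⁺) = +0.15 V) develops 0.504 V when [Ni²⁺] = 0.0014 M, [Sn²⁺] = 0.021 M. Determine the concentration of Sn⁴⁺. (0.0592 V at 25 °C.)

From the Nernst equation, log Q = n(E° − E)/0.0592 = 2(0.41 − 0.504)/0.0592 = -3.176, so Q = 6.67 × 10^-4.
With Q = [Ni²⁺]·[Sn²⁺]/[Sn⁴⁺] and the known concentrations, [Sn⁴⁺] in the denominator gives [Sn⁴⁺] = 0.044 M.

0.044 M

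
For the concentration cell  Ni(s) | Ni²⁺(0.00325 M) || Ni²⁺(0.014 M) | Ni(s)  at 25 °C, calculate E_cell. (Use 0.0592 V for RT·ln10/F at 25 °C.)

Both half-cells are Ni²⁺/Ni, so E°_cell = 0. The concentrated side is the cathode; the cell reaction moves Ni²⁺ from high to low concentration with n = 2.
Q = [Ni²⁺]_dilute/[Ni²⁺]_conc = 0.00325/0.014 = 0.232.
E = 0 − (0.0592/2) log Q = −(0.0592/2)(-0.634) = 0.0188 V.

0.019 V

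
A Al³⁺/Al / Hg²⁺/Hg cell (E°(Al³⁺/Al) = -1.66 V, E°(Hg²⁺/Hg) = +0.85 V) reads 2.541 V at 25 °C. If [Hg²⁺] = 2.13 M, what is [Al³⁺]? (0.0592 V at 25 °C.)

From the Nernst equation, log Q = n(E° − E)/0.0592 = 6(2.51 − 2.541)/0.0592 = -3.142, so Q = 7.21 × 10^-4.
With Q = [Al³⁺]^2/[Hg²⁺]^3 and the known concentrations, [Al³⁺]^2 in the numerator gives [Al³⁺] = 0.083 M.

0.083 M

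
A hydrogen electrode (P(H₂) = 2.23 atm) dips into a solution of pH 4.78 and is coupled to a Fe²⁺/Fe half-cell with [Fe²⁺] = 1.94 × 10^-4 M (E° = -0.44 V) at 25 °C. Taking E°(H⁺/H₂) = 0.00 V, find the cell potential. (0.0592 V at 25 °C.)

The hydrogen couple is the cathode, so E°_cell = 0.44 V; n = 2.
[H⁺] = 10^(−4.78) = 1.7 × 10^-5 M, and Q = [Fe²⁺]·P(H₂) / [H⁺]^2 = 1.57 × 10^6.
E = E° − (0.0592/2) log Q = 0.44 − (0.0592/2)(6.196) = 0.257 V.

0.26 V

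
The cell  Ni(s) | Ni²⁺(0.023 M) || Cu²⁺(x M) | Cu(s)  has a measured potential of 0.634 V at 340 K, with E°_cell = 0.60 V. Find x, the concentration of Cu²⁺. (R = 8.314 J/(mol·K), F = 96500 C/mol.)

From the Nernst equation, ln Q = nF(E° − E)/RT = 2×96500×(0.60 − 0.634)/(8.314×340) = -2.321, so Q = 0.0981.
With Q = [Ni²⁺]/[Cu²⁺] and the known concentrations, [Cu²⁺] in the denominator gives [Cu²⁺] = 0.23 M.

0.23 M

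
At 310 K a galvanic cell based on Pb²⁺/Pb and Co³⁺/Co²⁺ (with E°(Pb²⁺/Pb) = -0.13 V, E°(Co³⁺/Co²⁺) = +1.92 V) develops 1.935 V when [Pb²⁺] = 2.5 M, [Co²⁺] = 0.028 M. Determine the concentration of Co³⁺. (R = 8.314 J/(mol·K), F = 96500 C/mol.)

From the Nernst equation, ln Q = nF(E° − E)/RT = 2×96500×(2.05 − 1.935)/(8.314×310) = 8.612, so Q = 5490.
With Q = [Pb²⁺]·[Co²⁺]^2/[Co³⁺]^2 and the known concentrations, [Co³⁺]^2 in the denominator gives [Co³⁺] = 6 × 10^-4 M.

6 × 10^-4 M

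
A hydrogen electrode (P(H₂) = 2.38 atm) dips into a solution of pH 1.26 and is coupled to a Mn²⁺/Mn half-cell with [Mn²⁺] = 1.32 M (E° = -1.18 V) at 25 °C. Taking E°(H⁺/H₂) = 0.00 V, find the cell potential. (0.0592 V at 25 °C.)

1.09 V

The hydrogen couple is the cathode, so E°_cell = 1.18 V; n = 2.
[H⁺] = 10^(−1.26) = 0.055 M, and Q = [Mn²⁺]·P(H₂) / [H⁺]^2 = 1040.
E = E° − (0.0592/2) log Q = 1.18 − (0.0592/2)(3.017) = 1.091 V.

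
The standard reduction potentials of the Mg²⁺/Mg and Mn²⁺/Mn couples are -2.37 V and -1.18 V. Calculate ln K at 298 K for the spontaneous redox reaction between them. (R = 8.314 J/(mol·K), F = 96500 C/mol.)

E°_cell = -1.18 − (-2.37) = 1.19 V, with n = 2 electrons transferred.
At equilibrium E = 0, so the Nernst equation gives ln K = nFE°/RT = (2)(96500)(1.19)/((8.314)(298)) = 92.70.

ln K = 92.7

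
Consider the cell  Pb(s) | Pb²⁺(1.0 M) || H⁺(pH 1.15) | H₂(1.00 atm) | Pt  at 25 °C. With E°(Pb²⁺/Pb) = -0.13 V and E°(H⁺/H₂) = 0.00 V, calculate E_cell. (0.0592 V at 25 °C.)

The hydrogen couple is the cathode, so E°_cell = 0.13 V; n = 2.
[H⁺] = 10^(−1.15) = 0.071 M, and Q = [Pb²⁺]·P(H₂) / [H⁺]^2 = 200.
E = E° − (0.0592/2) log Q = 0.13 − (0.0592/2)(2.300) = 0.062 V.

0.062 V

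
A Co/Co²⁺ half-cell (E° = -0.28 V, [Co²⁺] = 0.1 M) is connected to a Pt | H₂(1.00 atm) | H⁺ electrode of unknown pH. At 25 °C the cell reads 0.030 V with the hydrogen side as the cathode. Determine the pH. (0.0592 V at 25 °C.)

pH = 4.72

E°_cell = 0.28 V and n = 2.
log Q = n(E° − E)/0.0592 = 2×(0.28 − 0.030)/0.0592 = 8.446.
With Q = [Co²⁺]·P(H₂) / [H⁺]^2, solving for [H⁺] gives log[H⁺] = -4.723, so pH = 4.72.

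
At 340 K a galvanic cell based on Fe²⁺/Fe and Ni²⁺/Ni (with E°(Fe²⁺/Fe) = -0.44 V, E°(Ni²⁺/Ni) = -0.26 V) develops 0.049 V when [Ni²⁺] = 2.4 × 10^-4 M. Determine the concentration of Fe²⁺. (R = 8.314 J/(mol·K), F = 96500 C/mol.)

1.8 M

From the Nernst equation, ln Q = nF(E° − E)/RT = 2×96500×(0.18 − 0.049)/(8.314×340) = 8.944, so Q = 7660.
With Q = [Fe²⁺]/[Ni²⁺] and the known concentrations, [Fe²⁺] in the numerator gives [Fe²⁺] = 1.8 M.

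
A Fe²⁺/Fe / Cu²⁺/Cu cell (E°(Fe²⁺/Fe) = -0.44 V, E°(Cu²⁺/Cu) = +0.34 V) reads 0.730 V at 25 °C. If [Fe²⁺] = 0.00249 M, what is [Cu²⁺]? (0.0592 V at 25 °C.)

5.1 × 10^-5 M

From the Nernst equation, log Q = n(E° − E)/0.0592 = 2(0.78 − 0.730)/0.0592 = 1.689, so Q = 48.9.
With Q = [Fe²⁺]/[Cu²⁺] and the known concentrations, [Cu²⁺] in the denominator gives [Cu²⁺] = 5.1 × 10^-5 M.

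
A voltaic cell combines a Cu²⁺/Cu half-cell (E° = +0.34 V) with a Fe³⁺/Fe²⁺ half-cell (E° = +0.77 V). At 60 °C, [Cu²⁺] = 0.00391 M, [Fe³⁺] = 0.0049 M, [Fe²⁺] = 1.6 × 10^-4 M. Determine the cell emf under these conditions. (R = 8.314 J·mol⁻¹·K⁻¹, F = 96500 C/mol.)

The Fe³⁺/Fe²⁺ couple has the higher reduction potential and acts as the cathode, so E°_cell = +0.77 − (+0.34) = 0.43 V.
Balancing electrons gives n = 2; the reaction quotient is Q = [Cu²⁺]·[Fe²⁺]^2/[Fe³⁺]^2 = 4.17 × 10^-6.
E = E° − (RT/nF) ln Q = 0.43 − (8.314×333)/(2×96500) × (-12.388) = 0.430 + 0.178 = 0.608 V.

0.608 V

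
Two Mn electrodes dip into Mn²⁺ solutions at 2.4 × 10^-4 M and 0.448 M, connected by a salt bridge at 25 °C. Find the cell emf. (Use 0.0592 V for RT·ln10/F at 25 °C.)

0.097 V

Both half-cells are Mn²⁺/Mn, so E°_cell = 0. The concentrated side is the cathode; the cell reaction moves Mn²⁺ from high to low concentration with n = 2.
Q = [Mn²⁺]_dilute/[Mn²⁺]_conc = 2.4 × 10^-4/0.448 = 5.36 × 10^-4.
E = 0 − (0.0592/2) log Q = −(0.0592/2)(-3.271) = 0.0968 V.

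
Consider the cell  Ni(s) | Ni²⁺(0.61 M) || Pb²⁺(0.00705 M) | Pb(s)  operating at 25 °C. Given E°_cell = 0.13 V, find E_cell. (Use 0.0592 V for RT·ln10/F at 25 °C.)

0.073 V

Balancing electrons gives n = 2; the reaction quotient is Q = [Ni²⁺]/[Pb²⁺] = 86.5.
At 25 °C, E = E° − (0.0592/n) log Q = 0.13 − (0.0592/2)(1.937) = 0.130 − 0.057 = 0.073 V.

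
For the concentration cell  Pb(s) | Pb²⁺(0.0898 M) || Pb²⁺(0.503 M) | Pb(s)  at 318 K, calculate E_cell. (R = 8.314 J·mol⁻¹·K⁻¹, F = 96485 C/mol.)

Both half-cells are Pb²⁺/Pb, so E°_cell = 0. The concentrated side is the cathode; the cell reaction moves Pb²⁺ from high to low concentration with n = 2.
Q = [Pb²⁺]_dilute/[Pb²⁺]_conc = 0.0898/0.503 = 0.179.
E = 0 − (RT/nF) ln Q = −((8.314×318)/(2×96485))(-1.723) = 0.0236 V.

0.024 V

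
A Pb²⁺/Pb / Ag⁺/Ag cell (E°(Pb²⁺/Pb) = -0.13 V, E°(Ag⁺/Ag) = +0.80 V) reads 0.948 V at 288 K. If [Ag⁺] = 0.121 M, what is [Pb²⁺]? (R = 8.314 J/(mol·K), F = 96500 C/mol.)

From the Nernst equation, ln Q = nF(E° − E)/RT = 2×96500×(0.93 − 0.948)/(8.314×288) = -1.451, so Q = 0.234.
With Q = [Pb²⁺]/[Ag⁺]^2 and the known concentrations, [Pb²⁺] in the numerator gives [Pb²⁺] = 0.0034 M.

0.0034 M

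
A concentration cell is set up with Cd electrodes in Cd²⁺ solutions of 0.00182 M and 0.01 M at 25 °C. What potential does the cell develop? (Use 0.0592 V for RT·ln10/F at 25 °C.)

Both half-cells are Cd²⁺/Cd, so E°_cell = 0. The concentrated side is the cathode; the cell reaction moves Cd²⁺ from high to low concentration with n = 2.
Q = [Cd²⁺]_dilute/[Cd²⁺]_conc = 0.00182/0.01 = 0.182.
E = 0 − (0.0592/2) log Q = −(0.0592/2)(-0.740) = 0.0219 V.

0.022 V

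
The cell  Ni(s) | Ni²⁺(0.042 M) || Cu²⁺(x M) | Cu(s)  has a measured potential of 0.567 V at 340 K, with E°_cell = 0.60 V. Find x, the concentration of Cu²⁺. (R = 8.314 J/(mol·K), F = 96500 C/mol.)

From the Nernst equation, ln Q = nF(E° − E)/RT = 2×96500×(0.60 − 0.567)/(8.314×340) = 2.253, so Q = 9.52.
With Q = [Ni²⁺]/[Cu²⁺] and the known concentrations, [Cu²⁺] in the denominator gives [Cu²⁺] = 0.0044 M.

0.0044 M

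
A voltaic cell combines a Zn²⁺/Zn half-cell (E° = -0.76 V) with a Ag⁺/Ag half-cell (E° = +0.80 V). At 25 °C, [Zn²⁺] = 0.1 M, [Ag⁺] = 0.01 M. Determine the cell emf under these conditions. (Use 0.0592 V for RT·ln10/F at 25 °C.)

1.47 V

The Ag⁺/Ag couple has the higher reduction potential and acts as the cathode, so E°_cell = +0.80 − (-0.76) = 1.56 V.
Balancing electrons gives n = 2; the reaction quotient is Q = [Zn²⁺]/[Ag⁺]^2 = 1000.
At 25 °C, E = E° − (0.0592/n) log Q = 1.56 − (0.0592/2)(3.000) = 1.560 − 0.089 = 1.471 V.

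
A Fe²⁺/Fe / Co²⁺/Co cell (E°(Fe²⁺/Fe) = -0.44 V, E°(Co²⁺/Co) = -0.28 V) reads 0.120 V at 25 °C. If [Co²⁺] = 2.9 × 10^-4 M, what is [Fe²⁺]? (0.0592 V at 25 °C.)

0.0065 M

From the Nernst equation, log Q = n(E° − E)/0.0592 = 2(0.16 − 0.120)/0.0592 = 1.351, so Q = 22.5.
With Q = [Fe²⁺]/[Co²⁺] and the known concentrations, [Fe²⁺] in the numerator gives [Fe²⁺] = 0.0065 M.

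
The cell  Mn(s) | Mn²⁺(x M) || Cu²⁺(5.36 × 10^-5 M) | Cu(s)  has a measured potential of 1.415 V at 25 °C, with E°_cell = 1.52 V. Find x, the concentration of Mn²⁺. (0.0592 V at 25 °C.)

From the Nernst equation, log Q = n(E° − E)/0.0592 = 2(1.52 − 1.415)/0.0592 = 3.547, so Q = 3530.
With Q = [Mn²⁺]/[Cu²⁺] and the known concentrations, [Mn²⁺] in the numerator gives [Mn²⁺] = 0.19 M.

0.19 M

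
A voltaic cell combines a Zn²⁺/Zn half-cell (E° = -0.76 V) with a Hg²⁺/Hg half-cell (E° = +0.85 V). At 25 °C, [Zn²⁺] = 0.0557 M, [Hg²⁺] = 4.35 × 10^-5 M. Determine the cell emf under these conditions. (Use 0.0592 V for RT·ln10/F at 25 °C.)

1.52 V

The Hg²⁺/Hg couple has the higher reduction potential and acts as the cathode, so E°_cell = +0.85 − (-0.76) = 1.61 V.
Balancing electrons gives n = 2; the reaction quotient is Q = [Zn²⁺]/[Hg²⁺] = 1280.
At 25 °C, E = E° − (0.0592/n) log Q = 1.61 − (0.0592/2)(3.107) = 1.610 − 0.092 = 1.518 V.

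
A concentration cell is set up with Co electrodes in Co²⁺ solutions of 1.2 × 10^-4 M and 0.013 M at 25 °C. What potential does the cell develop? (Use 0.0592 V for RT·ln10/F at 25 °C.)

Both half-cells are Co²⁺/Co, so E°_cell = 0. The concentrated side is the cathode; the cell reaction moves Co²⁺ from high to low concentration with n = 2.
Q = [Co²⁺]_dilute/[Co²⁺]_conc = 1.2 × 10^-4/0.013 = 0.00923.
E = 0 − (0.0592/2) log Q = −(0.0592/2)(-2.035) = 0.0602 V.

0.060 V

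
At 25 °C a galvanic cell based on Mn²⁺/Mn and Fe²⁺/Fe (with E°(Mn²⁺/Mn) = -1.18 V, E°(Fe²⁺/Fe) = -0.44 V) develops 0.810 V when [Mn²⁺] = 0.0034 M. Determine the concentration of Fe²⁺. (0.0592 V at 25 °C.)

0.79 M

From the Nernst equation, log Q = n(E° − E)/0.0592 = 2(0.74 − 0.810)/0.0592 = -2.365, so Q = 0.00432.
With Q = [Mn²⁺]/[Fe²⁺] and the known concentrations, [Fe²⁺] in the denominator gives [Fe²⁺] = 0.79 M.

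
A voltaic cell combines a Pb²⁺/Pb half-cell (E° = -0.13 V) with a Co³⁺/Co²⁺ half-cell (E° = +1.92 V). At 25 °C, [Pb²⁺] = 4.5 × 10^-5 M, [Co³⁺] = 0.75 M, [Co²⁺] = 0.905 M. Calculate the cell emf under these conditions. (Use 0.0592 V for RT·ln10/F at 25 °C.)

The Co³⁺/Co²⁺ couple has the higher reduction potential and acts as the cathode, so E°_cell = +1.92 − (-0.13) = 2.05 V.
Balancing electrons gives n = 2; the reaction quotient is Q = [Pb²⁺]·[Co²⁺]^2/[Co³⁺]^2 = 6.55 × 10^-5.
At 25 °C, E = E° − (0.0592/n) log Q = 2.05 − (0.0592/2)(-4.184) = 2.050 + 0.124 = 2.174 V.

2.17 V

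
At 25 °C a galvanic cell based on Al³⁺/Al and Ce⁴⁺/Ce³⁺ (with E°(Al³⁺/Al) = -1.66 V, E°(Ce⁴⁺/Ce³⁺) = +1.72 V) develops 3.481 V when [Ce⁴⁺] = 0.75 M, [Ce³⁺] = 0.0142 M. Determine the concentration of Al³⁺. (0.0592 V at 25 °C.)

1.1 M

From the Nernst equation, log Q = n(E° − E)/0.0592 = 3(3.38 − 3.481)/0.0592 = -5.118, so Q = 7.62 × 10^-6.
With Q = [Al³⁺]·[Ce³⁺]^3/[Ce⁴⁺]^3 and the known concentrations, [Al³⁺] in the numerator gives [Al³⁺] = 1.1 M.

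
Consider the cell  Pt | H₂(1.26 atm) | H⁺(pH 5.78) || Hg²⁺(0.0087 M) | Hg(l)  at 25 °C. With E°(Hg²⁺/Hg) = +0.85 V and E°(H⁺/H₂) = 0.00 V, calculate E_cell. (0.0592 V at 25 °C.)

The Hg²⁺/Hg couple is the cathode, so E°_cell = 0.85 V; n = 2.
[H⁺] = 10^(−5.78) = 1.7 × 10^-6 M, and Q = [H⁺]^2 / ([Hg²⁺]·P(H₂)) = 2.51 × 10^-10.
E = E° − (0.0592/2) log Q = 0.85 − (0.0592/2)(-9.600) = 1.134 V.

1.13 V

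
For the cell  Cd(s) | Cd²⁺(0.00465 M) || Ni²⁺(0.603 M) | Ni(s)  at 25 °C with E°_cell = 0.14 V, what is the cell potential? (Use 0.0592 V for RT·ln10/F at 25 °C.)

0.203 V

Balancing electrons gives n = 2; the reaction quotient is Q = [Cd²⁺]/[Ni²⁺] = 0.00771.
At 25 °C, E = E° − (0.0592/n) log Q = 0.14 − (0.0592/2)(-2.113) = 0.140 + 0.063 = 0.203 V.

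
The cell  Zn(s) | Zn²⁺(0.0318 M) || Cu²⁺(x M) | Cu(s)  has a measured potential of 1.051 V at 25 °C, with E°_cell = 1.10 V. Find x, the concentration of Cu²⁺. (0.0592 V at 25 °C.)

From the Nernst equation, log Q = n(E° − E)/0.0592 = 2(1.10 − 1.051)/0.0592 = 1.655, so Q = 45.2.
With Q = [Zn²⁺]/[Cu²⁺] and the known concentrations, [Cu²⁺] in the denominator gives [Cu²⁺] = 7 × 10^-4 M.

7 × 10^-4 M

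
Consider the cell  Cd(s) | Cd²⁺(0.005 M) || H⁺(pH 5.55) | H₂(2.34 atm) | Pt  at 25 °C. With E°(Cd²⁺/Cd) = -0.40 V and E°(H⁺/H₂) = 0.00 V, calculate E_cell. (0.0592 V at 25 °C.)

The hydrogen couple is the cathode, so E°_cell = 0.40 V; n = 2.
[H⁺] = 10^(−5.55) = 2.8 × 10^-6 M, and Q = [Cd²⁺]·P(H₂) / [H⁺]^2 = 1.47 × 10^9.
E = E° − (0.0592/2) log Q = 0.40 − (0.0592/2)(9.168) = 0.129 V.

0.13 V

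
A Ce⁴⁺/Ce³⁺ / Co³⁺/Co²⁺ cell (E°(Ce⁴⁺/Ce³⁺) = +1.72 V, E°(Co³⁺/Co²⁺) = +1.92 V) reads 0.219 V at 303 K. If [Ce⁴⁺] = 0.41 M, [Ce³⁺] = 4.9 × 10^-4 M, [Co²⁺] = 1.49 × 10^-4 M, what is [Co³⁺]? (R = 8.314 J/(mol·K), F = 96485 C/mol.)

0.26 M

From the Nernst equation, ln Q = nF(E° − E)/RT = 1×96485×(0.20 − 0.219)/(8.314×303) = -0.728, so Q = 0.483.
With Q = [Ce⁴⁺]·[Co²⁺]/([Ce³⁺]·[Co³⁺]) and the known concentrations, [Co³⁺] in the denominator gives [Co³⁺] = 0.26 M.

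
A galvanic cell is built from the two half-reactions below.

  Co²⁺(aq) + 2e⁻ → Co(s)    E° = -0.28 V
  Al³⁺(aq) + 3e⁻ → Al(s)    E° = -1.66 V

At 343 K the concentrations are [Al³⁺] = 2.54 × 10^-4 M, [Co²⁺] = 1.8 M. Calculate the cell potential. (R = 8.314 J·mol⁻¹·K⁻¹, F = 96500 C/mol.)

The Co²⁺/Co couple has the higher reduction potential and acts as the cathode, so E°_cell = -0.28 − (-1.66) = 1.38 V.
Balancing electrons gives n = 6; the reaction quotient is Q = [Al³⁺]^2/[Co²⁺]^3 = 1.11 × 10^-8.
E = E° − (RT/nF) ln Q = 1.38 − (8.314×343)/(6×96500) × (-18.320) = 1.380 + 0.090 = 1.470 V.

1.47 V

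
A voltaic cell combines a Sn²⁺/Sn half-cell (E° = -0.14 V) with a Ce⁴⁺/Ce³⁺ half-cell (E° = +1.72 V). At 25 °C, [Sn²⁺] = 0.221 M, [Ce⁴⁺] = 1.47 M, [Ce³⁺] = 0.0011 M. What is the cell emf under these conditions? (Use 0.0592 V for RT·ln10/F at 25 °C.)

2.06 V

The Ce⁴⁺/Ce³⁺ couple has the higher reduction potential and acts as the cathode, so E°_cell = +1.72 − (-0.14) = 1.86 V.
Balancing electrons gives n = 2; the reaction quotient is Q = [Sn²⁺]·[Ce³⁺]^2/[Ce⁴⁺]^2 = 1.24 × 10^-7.
At 25 °C, E = E° − (0.0592/n) log Q = 1.86 − (0.0592/2)(-6.907) = 1.860 + 0.204 = 2.064 V.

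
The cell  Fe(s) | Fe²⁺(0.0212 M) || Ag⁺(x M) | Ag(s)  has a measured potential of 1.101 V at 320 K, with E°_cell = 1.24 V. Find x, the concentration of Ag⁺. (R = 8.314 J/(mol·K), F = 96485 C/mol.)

9.4 × 10^-4 M

From the Nernst equation, ln Q = nF(E° − E)/RT = 2×96485×(1.24 − 1.101)/(8.314×320) = 10.082, so Q = 2.39 × 10^4.
With Q = [Fe²⁺]/[Ag⁺]^2 and the known concentrations, [Ag⁺]^2 in the denominator gives [Ag⁺] = 9.4 × 10^-4 M.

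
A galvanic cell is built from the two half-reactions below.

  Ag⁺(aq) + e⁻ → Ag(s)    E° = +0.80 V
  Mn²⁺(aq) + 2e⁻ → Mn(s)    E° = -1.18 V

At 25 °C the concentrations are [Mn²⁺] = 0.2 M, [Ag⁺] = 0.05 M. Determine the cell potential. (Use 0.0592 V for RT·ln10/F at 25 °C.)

1.92 V

The Ag⁺/Ag couple has the higher reduction potential and acts as the cathode, so E°_cell = +0.80 − (-1.18) = 1.98 V.
Balancing electrons gives n = 2; the reaction quotient is Q = [Mn²⁺]/[Ag⁺]^2 = 80.0.
At 25 °C, E = E° − (0.0592/n) log Q = 1.98 − (0.0592/2)(1.903) = 1.980 − 0.056 = 1.924 V.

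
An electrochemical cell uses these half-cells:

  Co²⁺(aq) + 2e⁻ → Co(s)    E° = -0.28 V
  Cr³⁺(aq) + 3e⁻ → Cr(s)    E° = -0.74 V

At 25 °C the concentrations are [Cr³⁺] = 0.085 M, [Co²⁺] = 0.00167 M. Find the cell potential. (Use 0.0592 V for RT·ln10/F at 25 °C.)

The Co²⁺/Co couple has the higher reduction potential and acts as the cathode, so E°_cell = -0.28 − (-0.74) = 0.46 V.
Balancing electrons gives n = 6; the reaction quotient is Q = [Cr³⁺]^2/[Co²⁺]^3 = 1.55 × 10^6.
At 25 °C, E = E° − (0.0592/n) log Q = 0.46 − (0.0592/6)(6.191) = 0.460 − 0.061 = 0.399 V.

0.399 V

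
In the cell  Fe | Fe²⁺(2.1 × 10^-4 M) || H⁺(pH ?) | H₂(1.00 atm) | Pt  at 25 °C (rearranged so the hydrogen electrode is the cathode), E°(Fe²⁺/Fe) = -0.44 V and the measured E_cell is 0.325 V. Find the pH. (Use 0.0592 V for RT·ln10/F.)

E°_cell = 0.44 V and n = 2.
log Q = n(E° − E)/0.0592 = 2×(0.44 − 0.325)/0.0592 = 3.885.
With Q = [Fe²⁺]·P(H₂) / [H⁺]^2, solving for [H⁺] gives log[H⁺] = -3.781, so pH = 3.78.

pH = 3.78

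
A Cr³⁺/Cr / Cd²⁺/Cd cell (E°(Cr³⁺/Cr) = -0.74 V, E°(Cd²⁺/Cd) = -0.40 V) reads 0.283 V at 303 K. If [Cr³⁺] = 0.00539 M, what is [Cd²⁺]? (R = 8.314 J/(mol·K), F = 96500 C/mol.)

3.9 × 10^-4 M

From the Nernst equation, ln Q = nF(E° − E)/RT = 6×96500×(0.34 − 0.283)/(8.314×303) = 13.101, so Q = 4.89 × 10^5.
With Q = [Cr³⁺]^2/[Cd²⁺]^3 and the known concentrations, [Cd²⁺]^3 in the denominator gives [Cd²⁺] = 3.9 × 10^-4 M.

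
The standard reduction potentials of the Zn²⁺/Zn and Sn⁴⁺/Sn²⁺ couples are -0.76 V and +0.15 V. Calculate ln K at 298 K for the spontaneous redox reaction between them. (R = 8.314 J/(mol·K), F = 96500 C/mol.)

E°_cell = +0.15 − (-0.76) = 0.91 V, with n = 2 electrons transferred.
At equilibrium E = 0, so the Nernst equation gives ln K = nFE°/RT = (2)(96500)(0.91)/((8.314)(298)) = 70.89.

ln K = 70.9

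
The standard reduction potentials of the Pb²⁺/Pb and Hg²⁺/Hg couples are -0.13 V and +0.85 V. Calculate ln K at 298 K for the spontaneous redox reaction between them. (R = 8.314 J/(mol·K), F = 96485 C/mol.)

E°_cell = +0.85 − (-0.13) = 0.98 V, with n = 2 electrons transferred.
At equilibrium E = 0, so the Nernst equation gives ln K = nFE°/RT = (2)(96485)(0.98)/((8.314)(298)) = 76.33.

ln K = 76.3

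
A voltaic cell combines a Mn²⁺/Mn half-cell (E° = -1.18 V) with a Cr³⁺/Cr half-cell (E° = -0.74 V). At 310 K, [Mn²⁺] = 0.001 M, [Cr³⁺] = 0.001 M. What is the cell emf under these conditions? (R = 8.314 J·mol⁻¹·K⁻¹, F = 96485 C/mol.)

0.471 V

The Cr³⁺/Cr couple has the higher reduction potential and acts as the cathode, so E°_cell = -0.74 − (-1.18) = 0.44 V.
Balancing electrons gives n = 6; the reaction quotient is Q = [Mn²⁺]^3/[Cr³⁺]^2 = 0.00100.
E = E° − (RT/nF) ln Q = 0.44 − (8.314×310)/(6×96485) × (-6.908) = 0.440 + 0.031 = 0.471 V.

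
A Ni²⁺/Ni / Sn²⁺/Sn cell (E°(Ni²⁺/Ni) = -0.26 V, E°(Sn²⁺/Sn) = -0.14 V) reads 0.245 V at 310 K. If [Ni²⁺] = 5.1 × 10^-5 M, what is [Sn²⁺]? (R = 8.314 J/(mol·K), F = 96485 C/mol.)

From the Nernst equation, ln Q = nF(E° − E)/RT = 2×96485×(0.12 − 0.245)/(8.314×310) = -9.359, so Q = 8.62 × 10^-5.
With Q = [Ni²⁺]/[Sn²⁺] and the known concentrations, [Sn²⁺] in the denominator gives [Sn²⁺] = 0.59 M.

0.59 M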